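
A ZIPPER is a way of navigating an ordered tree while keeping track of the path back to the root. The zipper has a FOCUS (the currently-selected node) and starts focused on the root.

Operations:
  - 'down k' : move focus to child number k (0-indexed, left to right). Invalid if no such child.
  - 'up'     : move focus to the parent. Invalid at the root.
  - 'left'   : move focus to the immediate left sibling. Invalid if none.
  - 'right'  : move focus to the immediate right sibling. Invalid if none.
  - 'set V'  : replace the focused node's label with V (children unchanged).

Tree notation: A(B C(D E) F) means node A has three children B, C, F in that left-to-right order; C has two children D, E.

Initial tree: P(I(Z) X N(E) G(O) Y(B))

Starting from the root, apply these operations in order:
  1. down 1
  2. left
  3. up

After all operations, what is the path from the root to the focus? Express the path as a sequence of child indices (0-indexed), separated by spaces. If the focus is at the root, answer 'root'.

Answer: root

Derivation:
Step 1 (down 1): focus=X path=1 depth=1 children=[] left=['I'] right=['N', 'G', 'Y'] parent=P
Step 2 (left): focus=I path=0 depth=1 children=['Z'] left=[] right=['X', 'N', 'G', 'Y'] parent=P
Step 3 (up): focus=P path=root depth=0 children=['I', 'X', 'N', 'G', 'Y'] (at root)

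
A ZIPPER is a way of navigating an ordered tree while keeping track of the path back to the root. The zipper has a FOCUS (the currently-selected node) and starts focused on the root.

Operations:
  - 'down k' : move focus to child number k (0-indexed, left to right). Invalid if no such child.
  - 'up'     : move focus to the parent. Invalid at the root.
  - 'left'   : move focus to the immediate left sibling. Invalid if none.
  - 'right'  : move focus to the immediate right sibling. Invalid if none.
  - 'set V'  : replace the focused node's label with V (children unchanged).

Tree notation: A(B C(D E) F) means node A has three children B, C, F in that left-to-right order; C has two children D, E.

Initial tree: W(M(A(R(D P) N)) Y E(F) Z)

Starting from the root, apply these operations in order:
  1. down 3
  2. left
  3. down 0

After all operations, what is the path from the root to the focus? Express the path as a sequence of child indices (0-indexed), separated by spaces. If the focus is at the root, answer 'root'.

Step 1 (down 3): focus=Z path=3 depth=1 children=[] left=['M', 'Y', 'E'] right=[] parent=W
Step 2 (left): focus=E path=2 depth=1 children=['F'] left=['M', 'Y'] right=['Z'] parent=W
Step 3 (down 0): focus=F path=2/0 depth=2 children=[] left=[] right=[] parent=E

Answer: 2 0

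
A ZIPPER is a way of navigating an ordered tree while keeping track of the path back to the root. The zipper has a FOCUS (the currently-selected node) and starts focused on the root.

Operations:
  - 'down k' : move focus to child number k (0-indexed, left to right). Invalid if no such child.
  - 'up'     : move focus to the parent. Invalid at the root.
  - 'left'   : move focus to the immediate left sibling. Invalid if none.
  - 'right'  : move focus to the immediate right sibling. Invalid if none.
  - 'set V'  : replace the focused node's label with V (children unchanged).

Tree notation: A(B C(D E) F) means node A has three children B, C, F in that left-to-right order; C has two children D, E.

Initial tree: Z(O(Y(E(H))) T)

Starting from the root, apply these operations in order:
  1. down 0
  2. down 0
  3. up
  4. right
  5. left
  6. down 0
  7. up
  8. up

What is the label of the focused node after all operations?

Step 1 (down 0): focus=O path=0 depth=1 children=['Y'] left=[] right=['T'] parent=Z
Step 2 (down 0): focus=Y path=0/0 depth=2 children=['E'] left=[] right=[] parent=O
Step 3 (up): focus=O path=0 depth=1 children=['Y'] left=[] right=['T'] parent=Z
Step 4 (right): focus=T path=1 depth=1 children=[] left=['O'] right=[] parent=Z
Step 5 (left): focus=O path=0 depth=1 children=['Y'] left=[] right=['T'] parent=Z
Step 6 (down 0): focus=Y path=0/0 depth=2 children=['E'] left=[] right=[] parent=O
Step 7 (up): focus=O path=0 depth=1 children=['Y'] left=[] right=['T'] parent=Z
Step 8 (up): focus=Z path=root depth=0 children=['O', 'T'] (at root)

Answer: Z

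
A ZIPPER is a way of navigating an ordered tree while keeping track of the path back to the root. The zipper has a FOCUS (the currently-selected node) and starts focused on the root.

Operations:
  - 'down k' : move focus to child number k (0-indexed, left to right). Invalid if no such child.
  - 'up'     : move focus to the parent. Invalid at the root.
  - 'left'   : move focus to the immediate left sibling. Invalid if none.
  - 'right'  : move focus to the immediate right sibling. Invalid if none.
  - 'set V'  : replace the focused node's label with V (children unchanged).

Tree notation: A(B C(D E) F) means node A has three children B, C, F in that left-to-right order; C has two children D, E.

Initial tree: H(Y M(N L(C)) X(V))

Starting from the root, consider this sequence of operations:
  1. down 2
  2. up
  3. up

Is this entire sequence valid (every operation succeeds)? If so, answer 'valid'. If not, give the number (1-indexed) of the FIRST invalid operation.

Step 1 (down 2): focus=X path=2 depth=1 children=['V'] left=['Y', 'M'] right=[] parent=H
Step 2 (up): focus=H path=root depth=0 children=['Y', 'M', 'X'] (at root)
Step 3 (up): INVALID

Answer: 3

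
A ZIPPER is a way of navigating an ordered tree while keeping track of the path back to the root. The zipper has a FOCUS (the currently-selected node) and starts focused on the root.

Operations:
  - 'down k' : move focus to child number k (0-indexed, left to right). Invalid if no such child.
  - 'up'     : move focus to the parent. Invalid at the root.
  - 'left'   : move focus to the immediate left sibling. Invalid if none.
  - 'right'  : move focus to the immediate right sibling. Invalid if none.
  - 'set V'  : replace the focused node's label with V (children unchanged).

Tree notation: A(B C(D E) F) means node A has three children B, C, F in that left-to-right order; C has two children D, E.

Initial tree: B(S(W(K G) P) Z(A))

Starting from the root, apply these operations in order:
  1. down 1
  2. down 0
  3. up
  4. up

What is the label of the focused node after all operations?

Answer: B

Derivation:
Step 1 (down 1): focus=Z path=1 depth=1 children=['A'] left=['S'] right=[] parent=B
Step 2 (down 0): focus=A path=1/0 depth=2 children=[] left=[] right=[] parent=Z
Step 3 (up): focus=Z path=1 depth=1 children=['A'] left=['S'] right=[] parent=B
Step 4 (up): focus=B path=root depth=0 children=['S', 'Z'] (at root)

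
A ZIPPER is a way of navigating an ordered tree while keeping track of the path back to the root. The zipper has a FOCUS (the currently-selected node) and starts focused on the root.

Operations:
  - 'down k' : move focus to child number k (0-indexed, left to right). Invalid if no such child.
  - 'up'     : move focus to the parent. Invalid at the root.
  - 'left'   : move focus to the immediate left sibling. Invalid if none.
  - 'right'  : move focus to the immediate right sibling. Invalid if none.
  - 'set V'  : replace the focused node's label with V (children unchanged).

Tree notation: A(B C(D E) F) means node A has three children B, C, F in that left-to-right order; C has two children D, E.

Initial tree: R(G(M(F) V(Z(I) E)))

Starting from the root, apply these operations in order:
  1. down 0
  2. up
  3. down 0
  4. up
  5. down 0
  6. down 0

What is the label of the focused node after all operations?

Step 1 (down 0): focus=G path=0 depth=1 children=['M', 'V'] left=[] right=[] parent=R
Step 2 (up): focus=R path=root depth=0 children=['G'] (at root)
Step 3 (down 0): focus=G path=0 depth=1 children=['M', 'V'] left=[] right=[] parent=R
Step 4 (up): focus=R path=root depth=0 children=['G'] (at root)
Step 5 (down 0): focus=G path=0 depth=1 children=['M', 'V'] left=[] right=[] parent=R
Step 6 (down 0): focus=M path=0/0 depth=2 children=['F'] left=[] right=['V'] parent=G

Answer: M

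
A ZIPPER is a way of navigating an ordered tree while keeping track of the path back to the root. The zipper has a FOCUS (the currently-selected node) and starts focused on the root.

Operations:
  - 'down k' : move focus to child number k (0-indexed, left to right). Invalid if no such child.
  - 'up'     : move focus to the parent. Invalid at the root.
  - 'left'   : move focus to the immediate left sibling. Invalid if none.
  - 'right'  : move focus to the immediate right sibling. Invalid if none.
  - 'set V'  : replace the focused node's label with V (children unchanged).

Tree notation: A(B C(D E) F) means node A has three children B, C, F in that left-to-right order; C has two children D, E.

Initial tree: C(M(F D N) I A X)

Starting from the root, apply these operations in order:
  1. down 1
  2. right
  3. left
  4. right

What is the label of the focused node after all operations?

Answer: A

Derivation:
Step 1 (down 1): focus=I path=1 depth=1 children=[] left=['M'] right=['A', 'X'] parent=C
Step 2 (right): focus=A path=2 depth=1 children=[] left=['M', 'I'] right=['X'] parent=C
Step 3 (left): focus=I path=1 depth=1 children=[] left=['M'] right=['A', 'X'] parent=C
Step 4 (right): focus=A path=2 depth=1 children=[] left=['M', 'I'] right=['X'] parent=C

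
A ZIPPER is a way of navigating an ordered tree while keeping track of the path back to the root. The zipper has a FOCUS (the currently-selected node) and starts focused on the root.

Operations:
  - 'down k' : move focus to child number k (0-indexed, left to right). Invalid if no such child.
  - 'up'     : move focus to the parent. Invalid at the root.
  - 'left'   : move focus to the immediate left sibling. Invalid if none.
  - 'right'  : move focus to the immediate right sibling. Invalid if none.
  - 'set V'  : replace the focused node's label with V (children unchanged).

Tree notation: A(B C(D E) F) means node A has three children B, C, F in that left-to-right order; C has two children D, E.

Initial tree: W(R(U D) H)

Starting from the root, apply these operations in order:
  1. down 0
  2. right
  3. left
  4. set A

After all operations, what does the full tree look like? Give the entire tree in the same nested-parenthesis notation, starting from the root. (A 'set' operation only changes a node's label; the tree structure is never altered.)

Answer: W(A(U D) H)

Derivation:
Step 1 (down 0): focus=R path=0 depth=1 children=['U', 'D'] left=[] right=['H'] parent=W
Step 2 (right): focus=H path=1 depth=1 children=[] left=['R'] right=[] parent=W
Step 3 (left): focus=R path=0 depth=1 children=['U', 'D'] left=[] right=['H'] parent=W
Step 4 (set A): focus=A path=0 depth=1 children=['U', 'D'] left=[] right=['H'] parent=W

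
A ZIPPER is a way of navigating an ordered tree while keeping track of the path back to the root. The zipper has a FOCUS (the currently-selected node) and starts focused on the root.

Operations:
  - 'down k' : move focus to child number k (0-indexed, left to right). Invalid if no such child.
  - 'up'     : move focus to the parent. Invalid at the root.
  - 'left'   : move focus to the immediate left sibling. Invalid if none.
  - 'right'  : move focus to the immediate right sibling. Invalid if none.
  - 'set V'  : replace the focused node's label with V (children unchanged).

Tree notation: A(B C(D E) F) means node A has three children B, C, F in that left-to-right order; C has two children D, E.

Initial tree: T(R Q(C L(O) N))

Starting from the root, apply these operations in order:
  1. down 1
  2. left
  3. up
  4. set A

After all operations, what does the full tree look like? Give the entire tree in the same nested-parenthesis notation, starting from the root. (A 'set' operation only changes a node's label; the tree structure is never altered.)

Step 1 (down 1): focus=Q path=1 depth=1 children=['C', 'L', 'N'] left=['R'] right=[] parent=T
Step 2 (left): focus=R path=0 depth=1 children=[] left=[] right=['Q'] parent=T
Step 3 (up): focus=T path=root depth=0 children=['R', 'Q'] (at root)
Step 4 (set A): focus=A path=root depth=0 children=['R', 'Q'] (at root)

Answer: A(R Q(C L(O) N))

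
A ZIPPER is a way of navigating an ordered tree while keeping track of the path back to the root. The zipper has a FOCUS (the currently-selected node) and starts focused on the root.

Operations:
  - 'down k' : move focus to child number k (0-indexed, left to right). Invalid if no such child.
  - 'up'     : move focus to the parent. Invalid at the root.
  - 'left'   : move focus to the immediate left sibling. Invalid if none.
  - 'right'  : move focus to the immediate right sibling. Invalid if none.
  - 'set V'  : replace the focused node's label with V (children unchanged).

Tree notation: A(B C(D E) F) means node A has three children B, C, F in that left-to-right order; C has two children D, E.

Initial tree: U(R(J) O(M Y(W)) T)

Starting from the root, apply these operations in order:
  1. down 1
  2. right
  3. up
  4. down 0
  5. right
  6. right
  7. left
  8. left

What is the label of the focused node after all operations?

Answer: R

Derivation:
Step 1 (down 1): focus=O path=1 depth=1 children=['M', 'Y'] left=['R'] right=['T'] parent=U
Step 2 (right): focus=T path=2 depth=1 children=[] left=['R', 'O'] right=[] parent=U
Step 3 (up): focus=U path=root depth=0 children=['R', 'O', 'T'] (at root)
Step 4 (down 0): focus=R path=0 depth=1 children=['J'] left=[] right=['O', 'T'] parent=U
Step 5 (right): focus=O path=1 depth=1 children=['M', 'Y'] left=['R'] right=['T'] parent=U
Step 6 (right): focus=T path=2 depth=1 children=[] left=['R', 'O'] right=[] parent=U
Step 7 (left): focus=O path=1 depth=1 children=['M', 'Y'] left=['R'] right=['T'] parent=U
Step 8 (left): focus=R path=0 depth=1 children=['J'] left=[] right=['O', 'T'] parent=U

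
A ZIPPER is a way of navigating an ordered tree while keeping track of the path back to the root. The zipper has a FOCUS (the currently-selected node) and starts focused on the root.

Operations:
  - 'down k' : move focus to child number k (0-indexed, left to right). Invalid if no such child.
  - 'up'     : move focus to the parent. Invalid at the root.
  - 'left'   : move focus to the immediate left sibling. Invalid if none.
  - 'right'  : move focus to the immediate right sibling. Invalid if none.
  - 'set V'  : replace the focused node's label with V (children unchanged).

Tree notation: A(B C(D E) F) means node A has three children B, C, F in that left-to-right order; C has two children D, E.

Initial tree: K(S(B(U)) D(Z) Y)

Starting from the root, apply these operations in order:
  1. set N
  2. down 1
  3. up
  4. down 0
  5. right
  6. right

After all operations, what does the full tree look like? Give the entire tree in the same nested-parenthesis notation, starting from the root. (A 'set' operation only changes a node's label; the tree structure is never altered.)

Step 1 (set N): focus=N path=root depth=0 children=['S', 'D', 'Y'] (at root)
Step 2 (down 1): focus=D path=1 depth=1 children=['Z'] left=['S'] right=['Y'] parent=N
Step 3 (up): focus=N path=root depth=0 children=['S', 'D', 'Y'] (at root)
Step 4 (down 0): focus=S path=0 depth=1 children=['B'] left=[] right=['D', 'Y'] parent=N
Step 5 (right): focus=D path=1 depth=1 children=['Z'] left=['S'] right=['Y'] parent=N
Step 6 (right): focus=Y path=2 depth=1 children=[] left=['S', 'D'] right=[] parent=N

Answer: N(S(B(U)) D(Z) Y)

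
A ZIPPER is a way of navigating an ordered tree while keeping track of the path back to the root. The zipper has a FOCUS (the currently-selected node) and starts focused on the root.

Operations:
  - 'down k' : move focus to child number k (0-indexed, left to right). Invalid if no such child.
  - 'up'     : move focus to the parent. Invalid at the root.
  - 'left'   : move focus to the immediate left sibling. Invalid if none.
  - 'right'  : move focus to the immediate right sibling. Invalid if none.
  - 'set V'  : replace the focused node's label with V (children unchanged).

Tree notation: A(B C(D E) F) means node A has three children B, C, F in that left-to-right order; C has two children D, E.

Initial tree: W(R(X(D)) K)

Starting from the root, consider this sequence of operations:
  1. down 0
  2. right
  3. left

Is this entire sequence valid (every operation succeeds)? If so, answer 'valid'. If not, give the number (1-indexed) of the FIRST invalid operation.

Answer: valid

Derivation:
Step 1 (down 0): focus=R path=0 depth=1 children=['X'] left=[] right=['K'] parent=W
Step 2 (right): focus=K path=1 depth=1 children=[] left=['R'] right=[] parent=W
Step 3 (left): focus=R path=0 depth=1 children=['X'] left=[] right=['K'] parent=W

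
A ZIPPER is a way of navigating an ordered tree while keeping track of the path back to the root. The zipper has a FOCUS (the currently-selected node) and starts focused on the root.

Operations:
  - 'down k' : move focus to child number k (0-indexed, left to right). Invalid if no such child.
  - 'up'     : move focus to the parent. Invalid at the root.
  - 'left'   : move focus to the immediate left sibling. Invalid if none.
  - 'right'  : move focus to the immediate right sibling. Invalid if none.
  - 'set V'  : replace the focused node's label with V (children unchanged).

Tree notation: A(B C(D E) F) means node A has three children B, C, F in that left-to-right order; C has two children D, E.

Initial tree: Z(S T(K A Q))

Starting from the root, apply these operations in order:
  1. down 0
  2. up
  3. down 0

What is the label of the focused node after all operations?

Answer: S

Derivation:
Step 1 (down 0): focus=S path=0 depth=1 children=[] left=[] right=['T'] parent=Z
Step 2 (up): focus=Z path=root depth=0 children=['S', 'T'] (at root)
Step 3 (down 0): focus=S path=0 depth=1 children=[] left=[] right=['T'] parent=Z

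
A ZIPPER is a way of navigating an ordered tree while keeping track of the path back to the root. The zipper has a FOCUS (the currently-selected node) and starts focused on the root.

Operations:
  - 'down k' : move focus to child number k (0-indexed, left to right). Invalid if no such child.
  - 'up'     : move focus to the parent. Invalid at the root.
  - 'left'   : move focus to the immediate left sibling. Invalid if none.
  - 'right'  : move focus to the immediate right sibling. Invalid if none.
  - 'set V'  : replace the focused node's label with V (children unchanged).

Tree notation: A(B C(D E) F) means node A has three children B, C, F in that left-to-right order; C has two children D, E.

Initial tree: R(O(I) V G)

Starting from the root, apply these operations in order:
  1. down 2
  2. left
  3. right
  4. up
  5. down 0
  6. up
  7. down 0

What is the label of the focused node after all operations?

Step 1 (down 2): focus=G path=2 depth=1 children=[] left=['O', 'V'] right=[] parent=R
Step 2 (left): focus=V path=1 depth=1 children=[] left=['O'] right=['G'] parent=R
Step 3 (right): focus=G path=2 depth=1 children=[] left=['O', 'V'] right=[] parent=R
Step 4 (up): focus=R path=root depth=0 children=['O', 'V', 'G'] (at root)
Step 5 (down 0): focus=O path=0 depth=1 children=['I'] left=[] right=['V', 'G'] parent=R
Step 6 (up): focus=R path=root depth=0 children=['O', 'V', 'G'] (at root)
Step 7 (down 0): focus=O path=0 depth=1 children=['I'] left=[] right=['V', 'G'] parent=R

Answer: O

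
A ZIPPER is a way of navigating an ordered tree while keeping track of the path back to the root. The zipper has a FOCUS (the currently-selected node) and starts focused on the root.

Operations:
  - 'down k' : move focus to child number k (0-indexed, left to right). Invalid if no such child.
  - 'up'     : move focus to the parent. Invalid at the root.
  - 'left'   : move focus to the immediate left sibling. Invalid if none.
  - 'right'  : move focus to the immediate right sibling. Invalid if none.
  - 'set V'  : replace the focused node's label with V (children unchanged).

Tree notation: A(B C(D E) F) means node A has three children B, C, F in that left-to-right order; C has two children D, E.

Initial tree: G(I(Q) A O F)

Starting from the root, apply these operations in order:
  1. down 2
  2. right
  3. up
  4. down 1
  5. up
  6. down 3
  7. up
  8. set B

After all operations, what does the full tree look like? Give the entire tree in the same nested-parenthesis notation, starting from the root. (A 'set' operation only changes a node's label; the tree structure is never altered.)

Answer: B(I(Q) A O F)

Derivation:
Step 1 (down 2): focus=O path=2 depth=1 children=[] left=['I', 'A'] right=['F'] parent=G
Step 2 (right): focus=F path=3 depth=1 children=[] left=['I', 'A', 'O'] right=[] parent=G
Step 3 (up): focus=G path=root depth=0 children=['I', 'A', 'O', 'F'] (at root)
Step 4 (down 1): focus=A path=1 depth=1 children=[] left=['I'] right=['O', 'F'] parent=G
Step 5 (up): focus=G path=root depth=0 children=['I', 'A', 'O', 'F'] (at root)
Step 6 (down 3): focus=F path=3 depth=1 children=[] left=['I', 'A', 'O'] right=[] parent=G
Step 7 (up): focus=G path=root depth=0 children=['I', 'A', 'O', 'F'] (at root)
Step 8 (set B): focus=B path=root depth=0 children=['I', 'A', 'O', 'F'] (at root)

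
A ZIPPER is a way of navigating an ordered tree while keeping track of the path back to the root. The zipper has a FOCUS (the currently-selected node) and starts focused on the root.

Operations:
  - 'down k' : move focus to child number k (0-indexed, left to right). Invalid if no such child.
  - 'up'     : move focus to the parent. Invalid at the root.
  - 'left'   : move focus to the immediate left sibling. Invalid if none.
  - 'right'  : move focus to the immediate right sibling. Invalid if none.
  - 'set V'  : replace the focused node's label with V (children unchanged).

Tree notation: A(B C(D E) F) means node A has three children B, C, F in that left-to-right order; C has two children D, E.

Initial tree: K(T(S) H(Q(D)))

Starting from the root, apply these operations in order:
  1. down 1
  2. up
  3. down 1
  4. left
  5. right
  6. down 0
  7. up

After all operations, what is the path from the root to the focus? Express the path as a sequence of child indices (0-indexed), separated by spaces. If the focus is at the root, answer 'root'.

Step 1 (down 1): focus=H path=1 depth=1 children=['Q'] left=['T'] right=[] parent=K
Step 2 (up): focus=K path=root depth=0 children=['T', 'H'] (at root)
Step 3 (down 1): focus=H path=1 depth=1 children=['Q'] left=['T'] right=[] parent=K
Step 4 (left): focus=T path=0 depth=1 children=['S'] left=[] right=['H'] parent=K
Step 5 (right): focus=H path=1 depth=1 children=['Q'] left=['T'] right=[] parent=K
Step 6 (down 0): focus=Q path=1/0 depth=2 children=['D'] left=[] right=[] parent=H
Step 7 (up): focus=H path=1 depth=1 children=['Q'] left=['T'] right=[] parent=K

Answer: 1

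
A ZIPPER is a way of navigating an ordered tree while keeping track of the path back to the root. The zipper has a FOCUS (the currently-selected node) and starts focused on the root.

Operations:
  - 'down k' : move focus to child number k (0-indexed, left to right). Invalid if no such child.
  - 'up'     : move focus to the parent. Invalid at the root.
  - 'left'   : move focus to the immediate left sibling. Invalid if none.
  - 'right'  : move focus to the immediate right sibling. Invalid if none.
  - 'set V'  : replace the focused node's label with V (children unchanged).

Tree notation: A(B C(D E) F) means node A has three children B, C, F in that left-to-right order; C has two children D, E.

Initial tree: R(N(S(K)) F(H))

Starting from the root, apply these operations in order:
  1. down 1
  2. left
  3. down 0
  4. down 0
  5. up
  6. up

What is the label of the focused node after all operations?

Step 1 (down 1): focus=F path=1 depth=1 children=['H'] left=['N'] right=[] parent=R
Step 2 (left): focus=N path=0 depth=1 children=['S'] left=[] right=['F'] parent=R
Step 3 (down 0): focus=S path=0/0 depth=2 children=['K'] left=[] right=[] parent=N
Step 4 (down 0): focus=K path=0/0/0 depth=3 children=[] left=[] right=[] parent=S
Step 5 (up): focus=S path=0/0 depth=2 children=['K'] left=[] right=[] parent=N
Step 6 (up): focus=N path=0 depth=1 children=['S'] left=[] right=['F'] parent=R

Answer: N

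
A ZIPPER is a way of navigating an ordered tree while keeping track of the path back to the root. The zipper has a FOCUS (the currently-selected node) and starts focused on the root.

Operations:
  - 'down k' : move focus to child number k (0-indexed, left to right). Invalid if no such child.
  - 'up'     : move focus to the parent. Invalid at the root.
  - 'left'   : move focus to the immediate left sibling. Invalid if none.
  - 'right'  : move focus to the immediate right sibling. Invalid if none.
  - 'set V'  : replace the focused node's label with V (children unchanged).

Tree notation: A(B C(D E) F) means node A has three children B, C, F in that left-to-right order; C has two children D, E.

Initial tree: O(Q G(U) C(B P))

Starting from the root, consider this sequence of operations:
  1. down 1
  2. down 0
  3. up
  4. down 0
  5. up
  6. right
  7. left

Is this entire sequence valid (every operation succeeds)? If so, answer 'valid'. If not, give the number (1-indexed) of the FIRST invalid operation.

Answer: valid

Derivation:
Step 1 (down 1): focus=G path=1 depth=1 children=['U'] left=['Q'] right=['C'] parent=O
Step 2 (down 0): focus=U path=1/0 depth=2 children=[] left=[] right=[] parent=G
Step 3 (up): focus=G path=1 depth=1 children=['U'] left=['Q'] right=['C'] parent=O
Step 4 (down 0): focus=U path=1/0 depth=2 children=[] left=[] right=[] parent=G
Step 5 (up): focus=G path=1 depth=1 children=['U'] left=['Q'] right=['C'] parent=O
Step 6 (right): focus=C path=2 depth=1 children=['B', 'P'] left=['Q', 'G'] right=[] parent=O
Step 7 (left): focus=G path=1 depth=1 children=['U'] left=['Q'] right=['C'] parent=O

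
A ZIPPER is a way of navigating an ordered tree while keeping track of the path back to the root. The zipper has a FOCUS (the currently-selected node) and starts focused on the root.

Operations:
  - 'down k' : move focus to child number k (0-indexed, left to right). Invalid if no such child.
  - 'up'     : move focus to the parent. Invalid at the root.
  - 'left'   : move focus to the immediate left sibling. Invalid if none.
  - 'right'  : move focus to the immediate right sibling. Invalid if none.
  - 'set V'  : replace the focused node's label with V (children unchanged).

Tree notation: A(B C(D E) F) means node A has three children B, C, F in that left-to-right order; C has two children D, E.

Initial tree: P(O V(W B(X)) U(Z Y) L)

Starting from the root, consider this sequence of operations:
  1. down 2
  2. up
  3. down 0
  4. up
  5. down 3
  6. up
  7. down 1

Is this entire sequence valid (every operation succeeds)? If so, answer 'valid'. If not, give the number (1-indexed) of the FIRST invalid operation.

Answer: valid

Derivation:
Step 1 (down 2): focus=U path=2 depth=1 children=['Z', 'Y'] left=['O', 'V'] right=['L'] parent=P
Step 2 (up): focus=P path=root depth=0 children=['O', 'V', 'U', 'L'] (at root)
Step 3 (down 0): focus=O path=0 depth=1 children=[] left=[] right=['V', 'U', 'L'] parent=P
Step 4 (up): focus=P path=root depth=0 children=['O', 'V', 'U', 'L'] (at root)
Step 5 (down 3): focus=L path=3 depth=1 children=[] left=['O', 'V', 'U'] right=[] parent=P
Step 6 (up): focus=P path=root depth=0 children=['O', 'V', 'U', 'L'] (at root)
Step 7 (down 1): focus=V path=1 depth=1 children=['W', 'B'] left=['O'] right=['U', 'L'] parent=P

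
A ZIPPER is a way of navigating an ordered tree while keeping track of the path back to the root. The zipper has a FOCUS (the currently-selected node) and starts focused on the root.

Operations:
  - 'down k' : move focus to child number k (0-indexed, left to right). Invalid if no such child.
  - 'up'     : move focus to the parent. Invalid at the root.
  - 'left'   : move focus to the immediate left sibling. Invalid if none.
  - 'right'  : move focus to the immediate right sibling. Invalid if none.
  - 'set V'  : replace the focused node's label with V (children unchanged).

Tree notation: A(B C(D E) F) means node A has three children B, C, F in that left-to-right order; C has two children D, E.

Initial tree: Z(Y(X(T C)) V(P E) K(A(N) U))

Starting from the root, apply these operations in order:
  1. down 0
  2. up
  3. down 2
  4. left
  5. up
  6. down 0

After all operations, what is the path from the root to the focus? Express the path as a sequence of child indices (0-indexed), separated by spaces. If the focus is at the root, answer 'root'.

Step 1 (down 0): focus=Y path=0 depth=1 children=['X'] left=[] right=['V', 'K'] parent=Z
Step 2 (up): focus=Z path=root depth=0 children=['Y', 'V', 'K'] (at root)
Step 3 (down 2): focus=K path=2 depth=1 children=['A', 'U'] left=['Y', 'V'] right=[] parent=Z
Step 4 (left): focus=V path=1 depth=1 children=['P', 'E'] left=['Y'] right=['K'] parent=Z
Step 5 (up): focus=Z path=root depth=0 children=['Y', 'V', 'K'] (at root)
Step 6 (down 0): focus=Y path=0 depth=1 children=['X'] left=[] right=['V', 'K'] parent=Z

Answer: 0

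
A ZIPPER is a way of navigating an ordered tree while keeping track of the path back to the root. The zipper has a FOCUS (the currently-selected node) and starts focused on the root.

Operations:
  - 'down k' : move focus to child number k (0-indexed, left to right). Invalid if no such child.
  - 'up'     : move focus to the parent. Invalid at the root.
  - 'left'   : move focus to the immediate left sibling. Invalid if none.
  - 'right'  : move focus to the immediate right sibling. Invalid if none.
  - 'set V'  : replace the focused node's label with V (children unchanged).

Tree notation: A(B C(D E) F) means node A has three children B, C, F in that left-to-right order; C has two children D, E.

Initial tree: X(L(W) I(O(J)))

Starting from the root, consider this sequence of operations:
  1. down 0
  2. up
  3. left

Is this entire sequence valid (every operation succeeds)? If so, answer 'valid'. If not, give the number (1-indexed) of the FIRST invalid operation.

Step 1 (down 0): focus=L path=0 depth=1 children=['W'] left=[] right=['I'] parent=X
Step 2 (up): focus=X path=root depth=0 children=['L', 'I'] (at root)
Step 3 (left): INVALID

Answer: 3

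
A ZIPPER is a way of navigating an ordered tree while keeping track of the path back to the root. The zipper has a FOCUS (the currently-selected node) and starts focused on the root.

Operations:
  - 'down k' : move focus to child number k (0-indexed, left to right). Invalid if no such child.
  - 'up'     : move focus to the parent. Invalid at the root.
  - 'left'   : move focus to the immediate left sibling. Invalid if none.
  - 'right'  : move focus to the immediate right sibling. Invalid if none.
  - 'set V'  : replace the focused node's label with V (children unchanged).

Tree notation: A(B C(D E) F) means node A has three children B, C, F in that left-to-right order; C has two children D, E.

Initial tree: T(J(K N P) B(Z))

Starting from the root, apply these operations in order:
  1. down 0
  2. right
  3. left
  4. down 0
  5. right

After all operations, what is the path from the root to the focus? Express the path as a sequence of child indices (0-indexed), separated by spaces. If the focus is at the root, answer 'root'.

Answer: 0 1

Derivation:
Step 1 (down 0): focus=J path=0 depth=1 children=['K', 'N', 'P'] left=[] right=['B'] parent=T
Step 2 (right): focus=B path=1 depth=1 children=['Z'] left=['J'] right=[] parent=T
Step 3 (left): focus=J path=0 depth=1 children=['K', 'N', 'P'] left=[] right=['B'] parent=T
Step 4 (down 0): focus=K path=0/0 depth=2 children=[] left=[] right=['N', 'P'] parent=J
Step 5 (right): focus=N path=0/1 depth=2 children=[] left=['K'] right=['P'] parent=J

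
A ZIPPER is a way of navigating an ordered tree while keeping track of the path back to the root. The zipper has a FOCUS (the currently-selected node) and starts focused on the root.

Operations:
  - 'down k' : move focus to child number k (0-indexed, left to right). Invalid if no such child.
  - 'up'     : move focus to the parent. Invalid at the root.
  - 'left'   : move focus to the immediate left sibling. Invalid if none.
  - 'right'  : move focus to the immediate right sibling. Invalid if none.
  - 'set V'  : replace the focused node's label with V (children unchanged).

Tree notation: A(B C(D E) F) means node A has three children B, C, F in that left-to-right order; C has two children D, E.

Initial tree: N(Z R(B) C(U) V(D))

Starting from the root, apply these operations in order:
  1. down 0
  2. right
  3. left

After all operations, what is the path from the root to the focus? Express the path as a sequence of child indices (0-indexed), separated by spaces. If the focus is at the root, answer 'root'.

Step 1 (down 0): focus=Z path=0 depth=1 children=[] left=[] right=['R', 'C', 'V'] parent=N
Step 2 (right): focus=R path=1 depth=1 children=['B'] left=['Z'] right=['C', 'V'] parent=N
Step 3 (left): focus=Z path=0 depth=1 children=[] left=[] right=['R', 'C', 'V'] parent=N

Answer: 0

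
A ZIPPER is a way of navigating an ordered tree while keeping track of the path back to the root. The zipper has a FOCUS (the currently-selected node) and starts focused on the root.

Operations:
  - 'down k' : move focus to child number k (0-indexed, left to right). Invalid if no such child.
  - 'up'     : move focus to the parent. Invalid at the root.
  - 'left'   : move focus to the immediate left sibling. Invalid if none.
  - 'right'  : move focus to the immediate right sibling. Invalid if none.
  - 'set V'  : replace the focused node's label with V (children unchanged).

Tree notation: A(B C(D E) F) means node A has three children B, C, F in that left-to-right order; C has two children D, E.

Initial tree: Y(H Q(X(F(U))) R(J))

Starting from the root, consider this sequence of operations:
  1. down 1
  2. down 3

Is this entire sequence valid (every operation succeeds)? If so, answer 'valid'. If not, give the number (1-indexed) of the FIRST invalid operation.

Answer: 2

Derivation:
Step 1 (down 1): focus=Q path=1 depth=1 children=['X'] left=['H'] right=['R'] parent=Y
Step 2 (down 3): INVALID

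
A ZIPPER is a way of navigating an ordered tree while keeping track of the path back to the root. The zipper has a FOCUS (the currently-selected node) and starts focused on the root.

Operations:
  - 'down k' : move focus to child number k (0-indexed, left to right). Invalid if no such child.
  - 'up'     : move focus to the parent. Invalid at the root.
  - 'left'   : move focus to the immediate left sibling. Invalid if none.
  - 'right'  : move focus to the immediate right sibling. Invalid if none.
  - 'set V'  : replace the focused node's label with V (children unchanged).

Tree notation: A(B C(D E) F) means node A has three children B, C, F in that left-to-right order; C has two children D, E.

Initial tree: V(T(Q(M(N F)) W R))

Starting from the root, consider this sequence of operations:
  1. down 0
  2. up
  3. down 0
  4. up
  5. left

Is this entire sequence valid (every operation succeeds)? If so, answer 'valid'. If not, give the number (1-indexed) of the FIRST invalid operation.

Answer: 5

Derivation:
Step 1 (down 0): focus=T path=0 depth=1 children=['Q', 'W', 'R'] left=[] right=[] parent=V
Step 2 (up): focus=V path=root depth=0 children=['T'] (at root)
Step 3 (down 0): focus=T path=0 depth=1 children=['Q', 'W', 'R'] left=[] right=[] parent=V
Step 4 (up): focus=V path=root depth=0 children=['T'] (at root)
Step 5 (left): INVALID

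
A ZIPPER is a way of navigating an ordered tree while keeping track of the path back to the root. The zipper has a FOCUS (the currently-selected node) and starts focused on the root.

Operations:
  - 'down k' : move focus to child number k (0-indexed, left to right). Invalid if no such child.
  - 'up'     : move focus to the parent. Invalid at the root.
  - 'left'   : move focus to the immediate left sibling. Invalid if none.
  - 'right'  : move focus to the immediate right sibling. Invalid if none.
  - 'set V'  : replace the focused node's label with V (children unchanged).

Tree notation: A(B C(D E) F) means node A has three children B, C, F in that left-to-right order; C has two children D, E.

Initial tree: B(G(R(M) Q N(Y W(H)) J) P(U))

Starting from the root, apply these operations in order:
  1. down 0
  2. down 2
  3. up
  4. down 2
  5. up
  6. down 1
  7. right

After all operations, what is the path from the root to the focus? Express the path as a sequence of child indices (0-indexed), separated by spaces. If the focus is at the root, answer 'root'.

Step 1 (down 0): focus=G path=0 depth=1 children=['R', 'Q', 'N', 'J'] left=[] right=['P'] parent=B
Step 2 (down 2): focus=N path=0/2 depth=2 children=['Y', 'W'] left=['R', 'Q'] right=['J'] parent=G
Step 3 (up): focus=G path=0 depth=1 children=['R', 'Q', 'N', 'J'] left=[] right=['P'] parent=B
Step 4 (down 2): focus=N path=0/2 depth=2 children=['Y', 'W'] left=['R', 'Q'] right=['J'] parent=G
Step 5 (up): focus=G path=0 depth=1 children=['R', 'Q', 'N', 'J'] left=[] right=['P'] parent=B
Step 6 (down 1): focus=Q path=0/1 depth=2 children=[] left=['R'] right=['N', 'J'] parent=G
Step 7 (right): focus=N path=0/2 depth=2 children=['Y', 'W'] left=['R', 'Q'] right=['J'] parent=G

Answer: 0 2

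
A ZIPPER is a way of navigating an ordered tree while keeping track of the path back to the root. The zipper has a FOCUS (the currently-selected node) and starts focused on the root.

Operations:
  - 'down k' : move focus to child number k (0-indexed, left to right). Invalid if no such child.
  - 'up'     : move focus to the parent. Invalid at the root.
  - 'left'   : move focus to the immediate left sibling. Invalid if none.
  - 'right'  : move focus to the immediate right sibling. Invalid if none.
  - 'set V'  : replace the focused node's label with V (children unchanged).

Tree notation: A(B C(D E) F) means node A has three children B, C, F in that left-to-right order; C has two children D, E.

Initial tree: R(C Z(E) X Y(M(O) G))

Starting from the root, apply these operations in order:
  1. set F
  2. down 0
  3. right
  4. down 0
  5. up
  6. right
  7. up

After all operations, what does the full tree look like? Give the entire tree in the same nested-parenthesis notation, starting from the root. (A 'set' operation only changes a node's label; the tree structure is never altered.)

Step 1 (set F): focus=F path=root depth=0 children=['C', 'Z', 'X', 'Y'] (at root)
Step 2 (down 0): focus=C path=0 depth=1 children=[] left=[] right=['Z', 'X', 'Y'] parent=F
Step 3 (right): focus=Z path=1 depth=1 children=['E'] left=['C'] right=['X', 'Y'] parent=F
Step 4 (down 0): focus=E path=1/0 depth=2 children=[] left=[] right=[] parent=Z
Step 5 (up): focus=Z path=1 depth=1 children=['E'] left=['C'] right=['X', 'Y'] parent=F
Step 6 (right): focus=X path=2 depth=1 children=[] left=['C', 'Z'] right=['Y'] parent=F
Step 7 (up): focus=F path=root depth=0 children=['C', 'Z', 'X', 'Y'] (at root)

Answer: F(C Z(E) X Y(M(O) G))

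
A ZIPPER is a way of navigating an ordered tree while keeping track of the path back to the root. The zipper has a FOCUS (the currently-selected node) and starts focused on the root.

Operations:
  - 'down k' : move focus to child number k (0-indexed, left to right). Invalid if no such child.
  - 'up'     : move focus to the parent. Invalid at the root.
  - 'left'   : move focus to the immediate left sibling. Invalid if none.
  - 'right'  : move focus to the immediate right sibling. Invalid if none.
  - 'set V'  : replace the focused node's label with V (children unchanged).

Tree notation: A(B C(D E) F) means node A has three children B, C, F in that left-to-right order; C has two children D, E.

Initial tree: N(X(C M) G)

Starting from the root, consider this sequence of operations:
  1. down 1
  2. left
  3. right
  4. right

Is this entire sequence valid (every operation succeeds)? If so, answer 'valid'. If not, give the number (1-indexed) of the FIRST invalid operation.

Answer: 4

Derivation:
Step 1 (down 1): focus=G path=1 depth=1 children=[] left=['X'] right=[] parent=N
Step 2 (left): focus=X path=0 depth=1 children=['C', 'M'] left=[] right=['G'] parent=N
Step 3 (right): focus=G path=1 depth=1 children=[] left=['X'] right=[] parent=N
Step 4 (right): INVALID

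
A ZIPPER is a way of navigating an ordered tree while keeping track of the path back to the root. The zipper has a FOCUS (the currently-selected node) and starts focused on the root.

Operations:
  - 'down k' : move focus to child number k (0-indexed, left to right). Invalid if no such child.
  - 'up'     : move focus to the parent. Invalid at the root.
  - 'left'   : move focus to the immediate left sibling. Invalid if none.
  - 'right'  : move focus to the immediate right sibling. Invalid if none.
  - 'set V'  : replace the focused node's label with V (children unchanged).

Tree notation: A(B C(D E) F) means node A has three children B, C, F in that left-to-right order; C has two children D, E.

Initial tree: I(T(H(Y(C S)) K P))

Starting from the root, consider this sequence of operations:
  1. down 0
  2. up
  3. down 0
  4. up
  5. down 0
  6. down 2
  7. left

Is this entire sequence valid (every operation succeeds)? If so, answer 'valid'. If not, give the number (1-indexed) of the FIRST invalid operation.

Answer: valid

Derivation:
Step 1 (down 0): focus=T path=0 depth=1 children=['H', 'K', 'P'] left=[] right=[] parent=I
Step 2 (up): focus=I path=root depth=0 children=['T'] (at root)
Step 3 (down 0): focus=T path=0 depth=1 children=['H', 'K', 'P'] left=[] right=[] parent=I
Step 4 (up): focus=I path=root depth=0 children=['T'] (at root)
Step 5 (down 0): focus=T path=0 depth=1 children=['H', 'K', 'P'] left=[] right=[] parent=I
Step 6 (down 2): focus=P path=0/2 depth=2 children=[] left=['H', 'K'] right=[] parent=T
Step 7 (left): focus=K path=0/1 depth=2 children=[] left=['H'] right=['P'] parent=T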